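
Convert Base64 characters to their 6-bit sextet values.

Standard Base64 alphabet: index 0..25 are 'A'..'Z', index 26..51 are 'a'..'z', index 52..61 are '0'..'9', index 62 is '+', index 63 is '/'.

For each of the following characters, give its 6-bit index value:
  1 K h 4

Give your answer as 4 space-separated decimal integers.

Answer: 53 10 33 56

Derivation:
'1': 0..9 range, 52 + ord('1') − ord('0') = 53
'K': A..Z range, ord('K') − ord('A') = 10
'h': a..z range, 26 + ord('h') − ord('a') = 33
'4': 0..9 range, 52 + ord('4') − ord('0') = 56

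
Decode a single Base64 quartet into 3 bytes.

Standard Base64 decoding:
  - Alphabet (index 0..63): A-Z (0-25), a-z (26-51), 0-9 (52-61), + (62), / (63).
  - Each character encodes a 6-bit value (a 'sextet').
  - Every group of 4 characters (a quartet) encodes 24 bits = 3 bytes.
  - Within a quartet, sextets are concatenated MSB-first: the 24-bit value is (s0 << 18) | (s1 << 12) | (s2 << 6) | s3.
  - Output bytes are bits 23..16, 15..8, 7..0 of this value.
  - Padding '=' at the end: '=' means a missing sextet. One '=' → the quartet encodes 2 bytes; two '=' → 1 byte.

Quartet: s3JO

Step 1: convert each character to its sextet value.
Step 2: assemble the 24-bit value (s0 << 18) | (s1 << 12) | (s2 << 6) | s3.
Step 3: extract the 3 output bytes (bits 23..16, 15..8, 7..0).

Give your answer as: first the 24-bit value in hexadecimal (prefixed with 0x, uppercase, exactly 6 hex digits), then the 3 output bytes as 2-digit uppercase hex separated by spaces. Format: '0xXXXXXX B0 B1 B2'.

Sextets: s=44, 3=55, J=9, O=14
24-bit: (44<<18) | (55<<12) | (9<<6) | 14
      = 0xB00000 | 0x037000 | 0x000240 | 0x00000E
      = 0xB3724E
Bytes: (v>>16)&0xFF=B3, (v>>8)&0xFF=72, v&0xFF=4E

Answer: 0xB3724E B3 72 4E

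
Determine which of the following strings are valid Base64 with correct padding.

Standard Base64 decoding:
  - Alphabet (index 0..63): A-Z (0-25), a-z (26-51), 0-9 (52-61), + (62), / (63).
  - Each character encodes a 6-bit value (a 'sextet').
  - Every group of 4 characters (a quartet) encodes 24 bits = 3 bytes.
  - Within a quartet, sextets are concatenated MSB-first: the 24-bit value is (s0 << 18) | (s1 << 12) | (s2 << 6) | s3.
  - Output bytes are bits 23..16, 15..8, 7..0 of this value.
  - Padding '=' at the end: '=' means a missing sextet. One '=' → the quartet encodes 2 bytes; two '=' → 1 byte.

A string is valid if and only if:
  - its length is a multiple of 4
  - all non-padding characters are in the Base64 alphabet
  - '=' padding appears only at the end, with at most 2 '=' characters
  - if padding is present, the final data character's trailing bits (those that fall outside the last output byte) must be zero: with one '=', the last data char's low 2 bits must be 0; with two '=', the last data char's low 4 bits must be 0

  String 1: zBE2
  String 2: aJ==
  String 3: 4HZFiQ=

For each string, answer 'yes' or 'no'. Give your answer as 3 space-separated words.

Answer: yes no no

Derivation:
String 1: 'zBE2' → valid
String 2: 'aJ==' → invalid (bad trailing bits)
String 3: '4HZFiQ=' → invalid (len=7 not mult of 4)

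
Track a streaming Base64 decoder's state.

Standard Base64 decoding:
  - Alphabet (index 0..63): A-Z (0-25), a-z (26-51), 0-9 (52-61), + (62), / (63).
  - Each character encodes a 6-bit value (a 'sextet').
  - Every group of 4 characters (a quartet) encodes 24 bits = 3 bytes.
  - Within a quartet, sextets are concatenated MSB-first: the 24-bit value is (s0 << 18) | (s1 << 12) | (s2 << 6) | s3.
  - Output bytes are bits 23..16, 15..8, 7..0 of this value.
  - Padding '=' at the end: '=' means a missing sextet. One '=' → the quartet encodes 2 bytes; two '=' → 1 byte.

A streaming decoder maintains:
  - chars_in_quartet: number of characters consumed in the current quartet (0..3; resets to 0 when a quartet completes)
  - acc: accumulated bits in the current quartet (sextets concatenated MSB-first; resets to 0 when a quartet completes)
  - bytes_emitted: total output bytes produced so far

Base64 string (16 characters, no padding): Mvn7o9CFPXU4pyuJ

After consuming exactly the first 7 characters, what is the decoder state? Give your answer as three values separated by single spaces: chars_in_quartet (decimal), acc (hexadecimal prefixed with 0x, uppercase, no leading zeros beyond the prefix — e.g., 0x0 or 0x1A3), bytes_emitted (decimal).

After char 0 ('M'=12): chars_in_quartet=1 acc=0xC bytes_emitted=0
After char 1 ('v'=47): chars_in_quartet=2 acc=0x32F bytes_emitted=0
After char 2 ('n'=39): chars_in_quartet=3 acc=0xCBE7 bytes_emitted=0
After char 3 ('7'=59): chars_in_quartet=4 acc=0x32F9FB -> emit 32 F9 FB, reset; bytes_emitted=3
After char 4 ('o'=40): chars_in_quartet=1 acc=0x28 bytes_emitted=3
After char 5 ('9'=61): chars_in_quartet=2 acc=0xA3D bytes_emitted=3
After char 6 ('C'=2): chars_in_quartet=3 acc=0x28F42 bytes_emitted=3

Answer: 3 0x28F42 3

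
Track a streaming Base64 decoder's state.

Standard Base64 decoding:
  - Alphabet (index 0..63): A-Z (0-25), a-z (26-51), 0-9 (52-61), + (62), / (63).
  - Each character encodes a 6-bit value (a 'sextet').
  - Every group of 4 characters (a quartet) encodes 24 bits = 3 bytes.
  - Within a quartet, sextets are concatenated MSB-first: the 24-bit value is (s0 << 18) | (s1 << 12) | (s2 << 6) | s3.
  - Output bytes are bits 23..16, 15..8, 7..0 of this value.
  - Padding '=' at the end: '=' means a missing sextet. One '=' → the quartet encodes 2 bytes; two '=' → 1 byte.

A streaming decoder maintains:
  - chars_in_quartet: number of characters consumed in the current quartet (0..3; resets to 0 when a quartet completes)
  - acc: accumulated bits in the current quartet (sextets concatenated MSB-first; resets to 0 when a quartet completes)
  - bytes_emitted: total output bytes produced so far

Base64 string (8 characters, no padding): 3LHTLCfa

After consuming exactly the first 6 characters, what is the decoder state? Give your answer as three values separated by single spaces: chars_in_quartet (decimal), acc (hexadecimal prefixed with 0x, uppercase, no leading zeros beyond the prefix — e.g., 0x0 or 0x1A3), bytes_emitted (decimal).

After char 0 ('3'=55): chars_in_quartet=1 acc=0x37 bytes_emitted=0
After char 1 ('L'=11): chars_in_quartet=2 acc=0xDCB bytes_emitted=0
After char 2 ('H'=7): chars_in_quartet=3 acc=0x372C7 bytes_emitted=0
After char 3 ('T'=19): chars_in_quartet=4 acc=0xDCB1D3 -> emit DC B1 D3, reset; bytes_emitted=3
After char 4 ('L'=11): chars_in_quartet=1 acc=0xB bytes_emitted=3
After char 5 ('C'=2): chars_in_quartet=2 acc=0x2C2 bytes_emitted=3

Answer: 2 0x2C2 3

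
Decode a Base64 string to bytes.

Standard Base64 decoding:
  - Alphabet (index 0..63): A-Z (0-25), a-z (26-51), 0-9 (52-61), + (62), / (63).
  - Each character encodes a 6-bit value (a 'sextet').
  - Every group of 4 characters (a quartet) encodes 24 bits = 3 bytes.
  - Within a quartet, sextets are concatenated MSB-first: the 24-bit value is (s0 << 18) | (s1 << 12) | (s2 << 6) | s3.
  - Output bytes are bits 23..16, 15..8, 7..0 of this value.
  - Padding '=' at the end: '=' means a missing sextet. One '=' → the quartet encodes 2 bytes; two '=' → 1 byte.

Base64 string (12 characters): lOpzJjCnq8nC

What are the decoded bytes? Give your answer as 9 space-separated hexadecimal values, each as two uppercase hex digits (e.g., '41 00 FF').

After char 0 ('l'=37): chars_in_quartet=1 acc=0x25 bytes_emitted=0
After char 1 ('O'=14): chars_in_quartet=2 acc=0x94E bytes_emitted=0
After char 2 ('p'=41): chars_in_quartet=3 acc=0x253A9 bytes_emitted=0
After char 3 ('z'=51): chars_in_quartet=4 acc=0x94EA73 -> emit 94 EA 73, reset; bytes_emitted=3
After char 4 ('J'=9): chars_in_quartet=1 acc=0x9 bytes_emitted=3
After char 5 ('j'=35): chars_in_quartet=2 acc=0x263 bytes_emitted=3
After char 6 ('C'=2): chars_in_quartet=3 acc=0x98C2 bytes_emitted=3
After char 7 ('n'=39): chars_in_quartet=4 acc=0x2630A7 -> emit 26 30 A7, reset; bytes_emitted=6
After char 8 ('q'=42): chars_in_quartet=1 acc=0x2A bytes_emitted=6
After char 9 ('8'=60): chars_in_quartet=2 acc=0xABC bytes_emitted=6
After char 10 ('n'=39): chars_in_quartet=3 acc=0x2AF27 bytes_emitted=6
After char 11 ('C'=2): chars_in_quartet=4 acc=0xABC9C2 -> emit AB C9 C2, reset; bytes_emitted=9

Answer: 94 EA 73 26 30 A7 AB C9 C2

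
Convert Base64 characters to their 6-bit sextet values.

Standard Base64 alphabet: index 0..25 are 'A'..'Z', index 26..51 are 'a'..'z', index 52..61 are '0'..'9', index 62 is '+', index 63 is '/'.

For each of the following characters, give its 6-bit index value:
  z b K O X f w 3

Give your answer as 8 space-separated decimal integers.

'z': a..z range, 26 + ord('z') − ord('a') = 51
'b': a..z range, 26 + ord('b') − ord('a') = 27
'K': A..Z range, ord('K') − ord('A') = 10
'O': A..Z range, ord('O') − ord('A') = 14
'X': A..Z range, ord('X') − ord('A') = 23
'f': a..z range, 26 + ord('f') − ord('a') = 31
'w': a..z range, 26 + ord('w') − ord('a') = 48
'3': 0..9 range, 52 + ord('3') − ord('0') = 55

Answer: 51 27 10 14 23 31 48 55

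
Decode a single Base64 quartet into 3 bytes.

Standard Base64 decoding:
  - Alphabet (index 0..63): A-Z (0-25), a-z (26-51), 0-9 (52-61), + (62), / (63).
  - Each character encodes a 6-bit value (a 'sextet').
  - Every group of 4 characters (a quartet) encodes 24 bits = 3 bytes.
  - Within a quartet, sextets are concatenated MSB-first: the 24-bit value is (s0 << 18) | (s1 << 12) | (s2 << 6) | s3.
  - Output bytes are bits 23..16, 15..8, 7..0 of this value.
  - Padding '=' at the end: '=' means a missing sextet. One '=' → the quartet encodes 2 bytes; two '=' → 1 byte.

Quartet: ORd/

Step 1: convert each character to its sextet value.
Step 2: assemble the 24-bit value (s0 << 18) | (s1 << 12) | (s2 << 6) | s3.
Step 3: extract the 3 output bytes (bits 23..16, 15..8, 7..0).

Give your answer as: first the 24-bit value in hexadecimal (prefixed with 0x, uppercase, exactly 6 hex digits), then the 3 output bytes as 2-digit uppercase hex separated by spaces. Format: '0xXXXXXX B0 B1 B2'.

Sextets: O=14, R=17, d=29, /=63
24-bit: (14<<18) | (17<<12) | (29<<6) | 63
      = 0x380000 | 0x011000 | 0x000740 | 0x00003F
      = 0x39177F
Bytes: (v>>16)&0xFF=39, (v>>8)&0xFF=17, v&0xFF=7F

Answer: 0x39177F 39 17 7F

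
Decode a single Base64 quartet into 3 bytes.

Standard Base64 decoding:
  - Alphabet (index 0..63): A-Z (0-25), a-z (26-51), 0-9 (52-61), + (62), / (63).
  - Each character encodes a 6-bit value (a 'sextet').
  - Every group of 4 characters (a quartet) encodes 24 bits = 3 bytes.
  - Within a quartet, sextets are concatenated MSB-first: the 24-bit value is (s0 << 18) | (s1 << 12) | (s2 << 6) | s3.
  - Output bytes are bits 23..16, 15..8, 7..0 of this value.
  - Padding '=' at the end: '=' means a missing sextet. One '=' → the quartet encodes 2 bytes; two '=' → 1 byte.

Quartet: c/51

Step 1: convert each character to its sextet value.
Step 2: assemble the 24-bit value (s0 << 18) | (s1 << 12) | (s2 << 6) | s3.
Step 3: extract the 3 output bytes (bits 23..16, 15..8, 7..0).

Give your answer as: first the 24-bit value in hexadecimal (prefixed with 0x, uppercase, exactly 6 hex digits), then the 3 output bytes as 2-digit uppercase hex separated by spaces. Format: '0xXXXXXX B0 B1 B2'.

Sextets: c=28, /=63, 5=57, 1=53
24-bit: (28<<18) | (63<<12) | (57<<6) | 53
      = 0x700000 | 0x03F000 | 0x000E40 | 0x000035
      = 0x73FE75
Bytes: (v>>16)&0xFF=73, (v>>8)&0xFF=FE, v&0xFF=75

Answer: 0x73FE75 73 FE 75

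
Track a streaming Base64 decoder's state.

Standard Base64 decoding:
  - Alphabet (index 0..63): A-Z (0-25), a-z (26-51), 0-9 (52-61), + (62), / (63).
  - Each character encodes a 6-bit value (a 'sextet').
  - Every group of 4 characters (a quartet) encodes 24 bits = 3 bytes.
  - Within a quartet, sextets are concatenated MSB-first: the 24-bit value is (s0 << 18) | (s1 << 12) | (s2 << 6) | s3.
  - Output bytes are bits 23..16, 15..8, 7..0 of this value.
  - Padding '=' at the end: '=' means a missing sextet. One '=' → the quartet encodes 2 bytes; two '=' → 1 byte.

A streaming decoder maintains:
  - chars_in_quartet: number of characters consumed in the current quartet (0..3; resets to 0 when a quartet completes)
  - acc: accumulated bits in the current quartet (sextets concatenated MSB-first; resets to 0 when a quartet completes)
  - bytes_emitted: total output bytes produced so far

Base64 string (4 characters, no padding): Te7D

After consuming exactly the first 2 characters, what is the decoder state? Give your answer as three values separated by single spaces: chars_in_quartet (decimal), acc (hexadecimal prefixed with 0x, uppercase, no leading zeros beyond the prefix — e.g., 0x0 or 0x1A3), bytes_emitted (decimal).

After char 0 ('T'=19): chars_in_quartet=1 acc=0x13 bytes_emitted=0
After char 1 ('e'=30): chars_in_quartet=2 acc=0x4DE bytes_emitted=0

Answer: 2 0x4DE 0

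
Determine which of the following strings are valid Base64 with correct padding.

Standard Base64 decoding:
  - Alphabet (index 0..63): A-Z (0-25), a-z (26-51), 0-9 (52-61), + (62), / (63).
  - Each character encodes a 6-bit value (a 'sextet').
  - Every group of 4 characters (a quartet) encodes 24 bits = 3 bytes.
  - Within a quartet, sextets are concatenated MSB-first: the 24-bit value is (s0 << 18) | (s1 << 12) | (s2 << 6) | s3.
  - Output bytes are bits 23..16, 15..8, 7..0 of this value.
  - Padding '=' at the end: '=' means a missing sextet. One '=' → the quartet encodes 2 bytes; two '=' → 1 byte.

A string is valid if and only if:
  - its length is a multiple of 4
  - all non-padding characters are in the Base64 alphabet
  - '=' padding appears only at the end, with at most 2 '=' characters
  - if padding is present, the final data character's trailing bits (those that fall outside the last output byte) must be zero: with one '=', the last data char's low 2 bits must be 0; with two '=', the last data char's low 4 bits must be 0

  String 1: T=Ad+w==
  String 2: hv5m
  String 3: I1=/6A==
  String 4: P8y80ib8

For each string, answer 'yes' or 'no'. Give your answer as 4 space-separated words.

String 1: 'T=Ad+w==' → invalid (bad char(s): ['=']; '=' in middle)
String 2: 'hv5m' → valid
String 3: 'I1=/6A==' → invalid (bad char(s): ['=']; '=' in middle)
String 4: 'P8y80ib8' → valid

Answer: no yes no yes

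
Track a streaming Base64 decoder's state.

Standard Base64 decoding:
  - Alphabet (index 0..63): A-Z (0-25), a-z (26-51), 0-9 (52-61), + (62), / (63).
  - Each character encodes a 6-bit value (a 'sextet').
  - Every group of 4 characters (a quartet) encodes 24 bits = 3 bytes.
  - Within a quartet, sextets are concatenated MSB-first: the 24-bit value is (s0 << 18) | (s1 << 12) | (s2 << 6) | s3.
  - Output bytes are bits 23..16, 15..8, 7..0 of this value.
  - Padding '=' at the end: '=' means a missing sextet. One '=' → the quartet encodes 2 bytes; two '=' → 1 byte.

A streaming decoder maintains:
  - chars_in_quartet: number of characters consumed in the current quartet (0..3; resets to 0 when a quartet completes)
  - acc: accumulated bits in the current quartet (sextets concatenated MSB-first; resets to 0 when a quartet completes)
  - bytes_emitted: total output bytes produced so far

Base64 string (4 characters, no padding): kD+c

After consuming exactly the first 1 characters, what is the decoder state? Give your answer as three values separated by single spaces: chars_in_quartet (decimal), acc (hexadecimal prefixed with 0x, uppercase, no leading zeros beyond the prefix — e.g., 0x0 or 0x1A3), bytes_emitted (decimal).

After char 0 ('k'=36): chars_in_quartet=1 acc=0x24 bytes_emitted=0

Answer: 1 0x24 0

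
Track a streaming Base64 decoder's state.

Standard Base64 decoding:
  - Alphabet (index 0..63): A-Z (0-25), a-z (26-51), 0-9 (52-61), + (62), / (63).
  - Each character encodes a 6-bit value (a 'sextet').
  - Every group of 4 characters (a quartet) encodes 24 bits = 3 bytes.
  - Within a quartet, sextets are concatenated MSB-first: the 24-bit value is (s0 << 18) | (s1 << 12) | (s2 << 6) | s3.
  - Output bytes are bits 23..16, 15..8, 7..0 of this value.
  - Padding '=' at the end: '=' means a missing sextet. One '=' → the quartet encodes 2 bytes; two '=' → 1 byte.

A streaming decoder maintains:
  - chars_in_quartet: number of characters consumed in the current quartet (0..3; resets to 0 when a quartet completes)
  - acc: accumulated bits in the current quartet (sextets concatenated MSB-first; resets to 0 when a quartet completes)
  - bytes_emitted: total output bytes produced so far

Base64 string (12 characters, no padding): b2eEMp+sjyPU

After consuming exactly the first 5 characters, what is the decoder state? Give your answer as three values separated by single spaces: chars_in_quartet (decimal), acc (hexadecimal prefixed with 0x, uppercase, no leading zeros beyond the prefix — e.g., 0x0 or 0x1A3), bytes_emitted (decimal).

Answer: 1 0xC 3

Derivation:
After char 0 ('b'=27): chars_in_quartet=1 acc=0x1B bytes_emitted=0
After char 1 ('2'=54): chars_in_quartet=2 acc=0x6F6 bytes_emitted=0
After char 2 ('e'=30): chars_in_quartet=3 acc=0x1BD9E bytes_emitted=0
After char 3 ('E'=4): chars_in_quartet=4 acc=0x6F6784 -> emit 6F 67 84, reset; bytes_emitted=3
After char 4 ('M'=12): chars_in_quartet=1 acc=0xC bytes_emitted=3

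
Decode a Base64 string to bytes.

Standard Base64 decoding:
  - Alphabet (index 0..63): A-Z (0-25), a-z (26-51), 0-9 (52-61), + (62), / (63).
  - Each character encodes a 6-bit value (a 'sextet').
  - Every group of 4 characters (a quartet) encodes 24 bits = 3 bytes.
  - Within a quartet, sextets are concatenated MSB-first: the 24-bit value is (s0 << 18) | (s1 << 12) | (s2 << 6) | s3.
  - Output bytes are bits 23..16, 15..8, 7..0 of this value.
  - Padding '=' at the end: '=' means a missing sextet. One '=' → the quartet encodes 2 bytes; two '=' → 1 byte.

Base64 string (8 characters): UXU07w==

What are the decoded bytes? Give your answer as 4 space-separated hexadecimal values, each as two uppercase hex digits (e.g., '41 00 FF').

After char 0 ('U'=20): chars_in_quartet=1 acc=0x14 bytes_emitted=0
After char 1 ('X'=23): chars_in_quartet=2 acc=0x517 bytes_emitted=0
After char 2 ('U'=20): chars_in_quartet=3 acc=0x145D4 bytes_emitted=0
After char 3 ('0'=52): chars_in_quartet=4 acc=0x517534 -> emit 51 75 34, reset; bytes_emitted=3
After char 4 ('7'=59): chars_in_quartet=1 acc=0x3B bytes_emitted=3
After char 5 ('w'=48): chars_in_quartet=2 acc=0xEF0 bytes_emitted=3
Padding '==': partial quartet acc=0xEF0 -> emit EF; bytes_emitted=4

Answer: 51 75 34 EF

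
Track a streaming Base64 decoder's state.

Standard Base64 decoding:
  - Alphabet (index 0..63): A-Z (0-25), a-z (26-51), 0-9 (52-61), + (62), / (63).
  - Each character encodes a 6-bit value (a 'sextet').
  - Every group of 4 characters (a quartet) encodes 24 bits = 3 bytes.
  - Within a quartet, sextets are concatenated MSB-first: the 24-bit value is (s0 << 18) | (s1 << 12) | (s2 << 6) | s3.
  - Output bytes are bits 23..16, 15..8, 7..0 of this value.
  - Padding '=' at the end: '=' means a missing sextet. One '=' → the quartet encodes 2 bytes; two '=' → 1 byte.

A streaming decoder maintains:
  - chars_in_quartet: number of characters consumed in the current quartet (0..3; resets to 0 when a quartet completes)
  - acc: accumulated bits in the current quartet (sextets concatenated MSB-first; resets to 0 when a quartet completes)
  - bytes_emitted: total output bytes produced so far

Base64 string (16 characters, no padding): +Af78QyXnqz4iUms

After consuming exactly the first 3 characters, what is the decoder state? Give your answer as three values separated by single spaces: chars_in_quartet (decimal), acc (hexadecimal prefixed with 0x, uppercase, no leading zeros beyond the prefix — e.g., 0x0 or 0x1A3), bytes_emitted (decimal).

Answer: 3 0x3E01F 0

Derivation:
After char 0 ('+'=62): chars_in_quartet=1 acc=0x3E bytes_emitted=0
After char 1 ('A'=0): chars_in_quartet=2 acc=0xF80 bytes_emitted=0
After char 2 ('f'=31): chars_in_quartet=3 acc=0x3E01F bytes_emitted=0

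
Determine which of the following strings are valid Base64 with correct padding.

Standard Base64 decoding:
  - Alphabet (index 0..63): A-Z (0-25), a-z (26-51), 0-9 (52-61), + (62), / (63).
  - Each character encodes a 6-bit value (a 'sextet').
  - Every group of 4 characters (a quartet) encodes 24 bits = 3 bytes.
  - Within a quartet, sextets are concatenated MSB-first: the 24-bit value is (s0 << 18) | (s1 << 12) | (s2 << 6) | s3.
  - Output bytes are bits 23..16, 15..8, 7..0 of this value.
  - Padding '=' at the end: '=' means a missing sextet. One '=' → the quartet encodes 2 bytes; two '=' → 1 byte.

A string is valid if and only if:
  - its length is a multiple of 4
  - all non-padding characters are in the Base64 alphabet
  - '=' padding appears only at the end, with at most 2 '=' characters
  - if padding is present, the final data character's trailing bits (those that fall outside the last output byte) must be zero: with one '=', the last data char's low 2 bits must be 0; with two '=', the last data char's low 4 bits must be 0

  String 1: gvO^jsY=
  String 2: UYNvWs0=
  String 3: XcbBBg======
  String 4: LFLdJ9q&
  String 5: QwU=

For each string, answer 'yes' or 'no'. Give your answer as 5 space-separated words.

String 1: 'gvO^jsY=' → invalid (bad char(s): ['^'])
String 2: 'UYNvWs0=' → valid
String 3: 'XcbBBg======' → invalid (6 pad chars (max 2))
String 4: 'LFLdJ9q&' → invalid (bad char(s): ['&'])
String 5: 'QwU=' → valid

Answer: no yes no no yes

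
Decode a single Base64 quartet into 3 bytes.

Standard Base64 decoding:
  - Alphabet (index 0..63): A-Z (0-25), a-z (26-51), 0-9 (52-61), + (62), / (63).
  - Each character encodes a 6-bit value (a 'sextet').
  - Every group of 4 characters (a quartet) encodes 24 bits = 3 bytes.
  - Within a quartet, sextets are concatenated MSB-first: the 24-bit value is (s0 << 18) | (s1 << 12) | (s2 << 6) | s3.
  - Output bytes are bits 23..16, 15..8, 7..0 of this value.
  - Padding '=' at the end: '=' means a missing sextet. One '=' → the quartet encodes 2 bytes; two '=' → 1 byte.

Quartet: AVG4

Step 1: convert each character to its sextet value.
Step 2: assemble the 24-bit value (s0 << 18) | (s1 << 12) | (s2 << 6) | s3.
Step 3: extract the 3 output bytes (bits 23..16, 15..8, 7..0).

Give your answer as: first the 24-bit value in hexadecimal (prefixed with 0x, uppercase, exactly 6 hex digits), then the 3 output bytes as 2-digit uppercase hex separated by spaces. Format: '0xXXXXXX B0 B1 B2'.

Sextets: A=0, V=21, G=6, 4=56
24-bit: (0<<18) | (21<<12) | (6<<6) | 56
      = 0x000000 | 0x015000 | 0x000180 | 0x000038
      = 0x0151B8
Bytes: (v>>16)&0xFF=01, (v>>8)&0xFF=51, v&0xFF=B8

Answer: 0x0151B8 01 51 B8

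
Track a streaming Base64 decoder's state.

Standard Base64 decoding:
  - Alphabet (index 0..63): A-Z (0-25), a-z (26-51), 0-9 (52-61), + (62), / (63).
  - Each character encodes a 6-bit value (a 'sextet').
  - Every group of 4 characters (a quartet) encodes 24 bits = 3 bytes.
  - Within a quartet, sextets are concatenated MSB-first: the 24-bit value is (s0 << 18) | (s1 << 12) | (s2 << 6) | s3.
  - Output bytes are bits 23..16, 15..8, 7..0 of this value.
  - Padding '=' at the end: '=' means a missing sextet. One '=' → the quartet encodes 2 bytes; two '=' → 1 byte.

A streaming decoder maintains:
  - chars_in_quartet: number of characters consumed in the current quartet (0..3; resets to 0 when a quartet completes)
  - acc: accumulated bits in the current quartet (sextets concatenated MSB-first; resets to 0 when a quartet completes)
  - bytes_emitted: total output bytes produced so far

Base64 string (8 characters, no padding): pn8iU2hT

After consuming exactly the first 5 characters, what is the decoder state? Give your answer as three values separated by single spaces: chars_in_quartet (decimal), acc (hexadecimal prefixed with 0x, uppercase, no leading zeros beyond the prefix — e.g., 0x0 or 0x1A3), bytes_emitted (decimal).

After char 0 ('p'=41): chars_in_quartet=1 acc=0x29 bytes_emitted=0
After char 1 ('n'=39): chars_in_quartet=2 acc=0xA67 bytes_emitted=0
After char 2 ('8'=60): chars_in_quartet=3 acc=0x299FC bytes_emitted=0
After char 3 ('i'=34): chars_in_quartet=4 acc=0xA67F22 -> emit A6 7F 22, reset; bytes_emitted=3
After char 4 ('U'=20): chars_in_quartet=1 acc=0x14 bytes_emitted=3

Answer: 1 0x14 3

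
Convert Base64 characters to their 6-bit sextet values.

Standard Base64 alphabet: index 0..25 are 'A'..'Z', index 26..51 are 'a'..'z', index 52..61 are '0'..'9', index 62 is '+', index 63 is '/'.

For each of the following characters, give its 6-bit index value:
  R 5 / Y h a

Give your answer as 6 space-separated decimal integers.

Answer: 17 57 63 24 33 26

Derivation:
'R': A..Z range, ord('R') − ord('A') = 17
'5': 0..9 range, 52 + ord('5') − ord('0') = 57
'/': index 63
'Y': A..Z range, ord('Y') − ord('A') = 24
'h': a..z range, 26 + ord('h') − ord('a') = 33
'a': a..z range, 26 + ord('a') − ord('a') = 26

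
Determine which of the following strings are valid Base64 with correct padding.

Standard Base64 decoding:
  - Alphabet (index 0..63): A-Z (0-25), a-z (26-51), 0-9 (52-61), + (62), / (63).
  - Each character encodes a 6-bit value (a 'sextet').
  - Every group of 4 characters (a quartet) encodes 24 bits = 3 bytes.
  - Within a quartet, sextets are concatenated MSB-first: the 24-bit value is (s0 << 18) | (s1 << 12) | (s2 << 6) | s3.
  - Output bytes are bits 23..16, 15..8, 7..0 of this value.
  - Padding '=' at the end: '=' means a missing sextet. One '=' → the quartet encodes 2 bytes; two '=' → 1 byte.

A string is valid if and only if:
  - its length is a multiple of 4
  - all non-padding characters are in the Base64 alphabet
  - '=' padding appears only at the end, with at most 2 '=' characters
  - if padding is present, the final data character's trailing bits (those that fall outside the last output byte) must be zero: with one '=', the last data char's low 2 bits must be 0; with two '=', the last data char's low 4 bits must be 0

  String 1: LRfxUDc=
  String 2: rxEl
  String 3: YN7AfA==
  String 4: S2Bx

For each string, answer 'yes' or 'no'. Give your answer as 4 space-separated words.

String 1: 'LRfxUDc=' → valid
String 2: 'rxEl' → valid
String 3: 'YN7AfA==' → valid
String 4: 'S2Bx' → valid

Answer: yes yes yes yes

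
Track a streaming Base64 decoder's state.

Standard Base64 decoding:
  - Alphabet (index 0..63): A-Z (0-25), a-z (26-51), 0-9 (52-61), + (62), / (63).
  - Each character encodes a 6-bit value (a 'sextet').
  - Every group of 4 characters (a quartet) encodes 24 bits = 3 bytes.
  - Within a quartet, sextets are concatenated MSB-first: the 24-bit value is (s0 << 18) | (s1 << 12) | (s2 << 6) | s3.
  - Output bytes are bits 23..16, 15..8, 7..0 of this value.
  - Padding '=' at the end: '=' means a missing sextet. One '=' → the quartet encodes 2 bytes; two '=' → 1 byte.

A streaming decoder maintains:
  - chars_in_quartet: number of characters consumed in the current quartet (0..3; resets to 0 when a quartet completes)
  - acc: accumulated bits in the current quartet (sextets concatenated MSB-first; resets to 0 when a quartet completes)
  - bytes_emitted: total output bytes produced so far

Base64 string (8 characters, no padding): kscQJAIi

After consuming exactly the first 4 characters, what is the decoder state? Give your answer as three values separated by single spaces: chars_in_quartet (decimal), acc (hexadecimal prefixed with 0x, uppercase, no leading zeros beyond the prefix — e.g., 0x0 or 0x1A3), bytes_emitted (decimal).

After char 0 ('k'=36): chars_in_quartet=1 acc=0x24 bytes_emitted=0
After char 1 ('s'=44): chars_in_quartet=2 acc=0x92C bytes_emitted=0
After char 2 ('c'=28): chars_in_quartet=3 acc=0x24B1C bytes_emitted=0
After char 3 ('Q'=16): chars_in_quartet=4 acc=0x92C710 -> emit 92 C7 10, reset; bytes_emitted=3

Answer: 0 0x0 3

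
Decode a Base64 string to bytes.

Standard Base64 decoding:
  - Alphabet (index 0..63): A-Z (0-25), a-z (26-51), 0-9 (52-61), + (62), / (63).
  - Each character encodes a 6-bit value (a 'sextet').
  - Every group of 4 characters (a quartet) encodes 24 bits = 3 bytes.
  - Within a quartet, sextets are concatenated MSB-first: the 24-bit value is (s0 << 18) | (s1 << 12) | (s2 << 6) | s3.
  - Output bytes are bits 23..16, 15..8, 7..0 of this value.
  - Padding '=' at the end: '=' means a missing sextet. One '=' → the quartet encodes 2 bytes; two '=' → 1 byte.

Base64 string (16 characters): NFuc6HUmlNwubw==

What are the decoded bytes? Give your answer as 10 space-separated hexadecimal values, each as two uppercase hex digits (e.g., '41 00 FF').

After char 0 ('N'=13): chars_in_quartet=1 acc=0xD bytes_emitted=0
After char 1 ('F'=5): chars_in_quartet=2 acc=0x345 bytes_emitted=0
After char 2 ('u'=46): chars_in_quartet=3 acc=0xD16E bytes_emitted=0
After char 3 ('c'=28): chars_in_quartet=4 acc=0x345B9C -> emit 34 5B 9C, reset; bytes_emitted=3
After char 4 ('6'=58): chars_in_quartet=1 acc=0x3A bytes_emitted=3
After char 5 ('H'=7): chars_in_quartet=2 acc=0xE87 bytes_emitted=3
After char 6 ('U'=20): chars_in_quartet=3 acc=0x3A1D4 bytes_emitted=3
After char 7 ('m'=38): chars_in_quartet=4 acc=0xE87526 -> emit E8 75 26, reset; bytes_emitted=6
After char 8 ('l'=37): chars_in_quartet=1 acc=0x25 bytes_emitted=6
After char 9 ('N'=13): chars_in_quartet=2 acc=0x94D bytes_emitted=6
After char 10 ('w'=48): chars_in_quartet=3 acc=0x25370 bytes_emitted=6
After char 11 ('u'=46): chars_in_quartet=4 acc=0x94DC2E -> emit 94 DC 2E, reset; bytes_emitted=9
After char 12 ('b'=27): chars_in_quartet=1 acc=0x1B bytes_emitted=9
After char 13 ('w'=48): chars_in_quartet=2 acc=0x6F0 bytes_emitted=9
Padding '==': partial quartet acc=0x6F0 -> emit 6F; bytes_emitted=10

Answer: 34 5B 9C E8 75 26 94 DC 2E 6F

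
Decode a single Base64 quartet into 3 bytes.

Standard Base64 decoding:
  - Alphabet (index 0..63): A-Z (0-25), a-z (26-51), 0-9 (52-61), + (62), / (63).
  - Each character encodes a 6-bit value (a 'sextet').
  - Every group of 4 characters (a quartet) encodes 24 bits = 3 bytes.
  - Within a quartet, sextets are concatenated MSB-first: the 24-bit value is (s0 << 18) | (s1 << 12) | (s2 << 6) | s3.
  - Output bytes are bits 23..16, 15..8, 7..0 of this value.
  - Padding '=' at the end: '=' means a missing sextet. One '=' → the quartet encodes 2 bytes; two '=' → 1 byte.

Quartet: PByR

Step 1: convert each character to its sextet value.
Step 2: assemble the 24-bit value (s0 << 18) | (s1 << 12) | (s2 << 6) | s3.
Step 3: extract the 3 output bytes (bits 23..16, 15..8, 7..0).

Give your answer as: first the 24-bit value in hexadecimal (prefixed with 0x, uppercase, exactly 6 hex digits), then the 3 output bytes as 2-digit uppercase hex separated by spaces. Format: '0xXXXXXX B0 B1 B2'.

Answer: 0x3C1C91 3C 1C 91

Derivation:
Sextets: P=15, B=1, y=50, R=17
24-bit: (15<<18) | (1<<12) | (50<<6) | 17
      = 0x3C0000 | 0x001000 | 0x000C80 | 0x000011
      = 0x3C1C91
Bytes: (v>>16)&0xFF=3C, (v>>8)&0xFF=1C, v&0xFF=91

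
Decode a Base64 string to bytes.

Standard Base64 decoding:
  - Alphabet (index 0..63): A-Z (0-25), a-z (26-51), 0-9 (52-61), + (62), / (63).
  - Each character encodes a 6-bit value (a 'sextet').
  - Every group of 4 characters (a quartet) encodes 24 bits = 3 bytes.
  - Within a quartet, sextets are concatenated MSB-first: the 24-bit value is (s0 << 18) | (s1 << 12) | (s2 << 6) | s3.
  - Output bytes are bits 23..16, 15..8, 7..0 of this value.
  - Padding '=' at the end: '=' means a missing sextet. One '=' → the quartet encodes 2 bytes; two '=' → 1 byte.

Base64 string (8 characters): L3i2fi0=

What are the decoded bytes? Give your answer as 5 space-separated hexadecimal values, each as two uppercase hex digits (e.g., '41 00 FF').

After char 0 ('L'=11): chars_in_quartet=1 acc=0xB bytes_emitted=0
After char 1 ('3'=55): chars_in_quartet=2 acc=0x2F7 bytes_emitted=0
After char 2 ('i'=34): chars_in_quartet=3 acc=0xBDE2 bytes_emitted=0
After char 3 ('2'=54): chars_in_quartet=4 acc=0x2F78B6 -> emit 2F 78 B6, reset; bytes_emitted=3
After char 4 ('f'=31): chars_in_quartet=1 acc=0x1F bytes_emitted=3
After char 5 ('i'=34): chars_in_quartet=2 acc=0x7E2 bytes_emitted=3
After char 6 ('0'=52): chars_in_quartet=3 acc=0x1F8B4 bytes_emitted=3
Padding '=': partial quartet acc=0x1F8B4 -> emit 7E 2D; bytes_emitted=5

Answer: 2F 78 B6 7E 2D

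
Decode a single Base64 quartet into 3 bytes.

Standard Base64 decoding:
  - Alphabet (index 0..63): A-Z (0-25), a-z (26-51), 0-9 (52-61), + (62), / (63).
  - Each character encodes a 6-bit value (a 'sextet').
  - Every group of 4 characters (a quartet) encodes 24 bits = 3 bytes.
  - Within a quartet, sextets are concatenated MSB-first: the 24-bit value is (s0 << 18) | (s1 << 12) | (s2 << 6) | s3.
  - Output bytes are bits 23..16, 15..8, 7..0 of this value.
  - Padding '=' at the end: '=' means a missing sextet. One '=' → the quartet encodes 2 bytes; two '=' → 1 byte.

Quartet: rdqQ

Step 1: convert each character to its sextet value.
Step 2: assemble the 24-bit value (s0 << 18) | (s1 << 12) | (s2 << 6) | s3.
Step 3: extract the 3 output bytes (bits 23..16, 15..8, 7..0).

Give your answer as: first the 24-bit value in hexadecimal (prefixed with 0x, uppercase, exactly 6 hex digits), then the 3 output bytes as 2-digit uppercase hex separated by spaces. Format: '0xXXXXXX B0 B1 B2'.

Answer: 0xADDA90 AD DA 90

Derivation:
Sextets: r=43, d=29, q=42, Q=16
24-bit: (43<<18) | (29<<12) | (42<<6) | 16
      = 0xAC0000 | 0x01D000 | 0x000A80 | 0x000010
      = 0xADDA90
Bytes: (v>>16)&0xFF=AD, (v>>8)&0xFF=DA, v&0xFF=90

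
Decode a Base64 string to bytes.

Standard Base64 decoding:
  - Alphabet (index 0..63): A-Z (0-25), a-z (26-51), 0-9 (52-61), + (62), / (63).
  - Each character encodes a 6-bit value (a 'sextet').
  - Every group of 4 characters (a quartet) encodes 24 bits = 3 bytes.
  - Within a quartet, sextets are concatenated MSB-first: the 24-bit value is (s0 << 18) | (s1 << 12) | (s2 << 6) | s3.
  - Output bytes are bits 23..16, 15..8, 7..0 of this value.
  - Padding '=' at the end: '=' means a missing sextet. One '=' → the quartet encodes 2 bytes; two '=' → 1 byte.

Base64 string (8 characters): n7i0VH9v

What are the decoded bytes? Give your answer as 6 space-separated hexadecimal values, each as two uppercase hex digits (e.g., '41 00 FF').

After char 0 ('n'=39): chars_in_quartet=1 acc=0x27 bytes_emitted=0
After char 1 ('7'=59): chars_in_quartet=2 acc=0x9FB bytes_emitted=0
After char 2 ('i'=34): chars_in_quartet=3 acc=0x27EE2 bytes_emitted=0
After char 3 ('0'=52): chars_in_quartet=4 acc=0x9FB8B4 -> emit 9F B8 B4, reset; bytes_emitted=3
After char 4 ('V'=21): chars_in_quartet=1 acc=0x15 bytes_emitted=3
After char 5 ('H'=7): chars_in_quartet=2 acc=0x547 bytes_emitted=3
After char 6 ('9'=61): chars_in_quartet=3 acc=0x151FD bytes_emitted=3
After char 7 ('v'=47): chars_in_quartet=4 acc=0x547F6F -> emit 54 7F 6F, reset; bytes_emitted=6

Answer: 9F B8 B4 54 7F 6F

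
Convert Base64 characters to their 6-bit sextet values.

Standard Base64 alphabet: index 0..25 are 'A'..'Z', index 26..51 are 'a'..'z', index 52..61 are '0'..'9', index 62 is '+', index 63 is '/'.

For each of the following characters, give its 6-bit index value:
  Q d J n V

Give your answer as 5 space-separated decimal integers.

Answer: 16 29 9 39 21

Derivation:
'Q': A..Z range, ord('Q') − ord('A') = 16
'd': a..z range, 26 + ord('d') − ord('a') = 29
'J': A..Z range, ord('J') − ord('A') = 9
'n': a..z range, 26 + ord('n') − ord('a') = 39
'V': A..Z range, ord('V') − ord('A') = 21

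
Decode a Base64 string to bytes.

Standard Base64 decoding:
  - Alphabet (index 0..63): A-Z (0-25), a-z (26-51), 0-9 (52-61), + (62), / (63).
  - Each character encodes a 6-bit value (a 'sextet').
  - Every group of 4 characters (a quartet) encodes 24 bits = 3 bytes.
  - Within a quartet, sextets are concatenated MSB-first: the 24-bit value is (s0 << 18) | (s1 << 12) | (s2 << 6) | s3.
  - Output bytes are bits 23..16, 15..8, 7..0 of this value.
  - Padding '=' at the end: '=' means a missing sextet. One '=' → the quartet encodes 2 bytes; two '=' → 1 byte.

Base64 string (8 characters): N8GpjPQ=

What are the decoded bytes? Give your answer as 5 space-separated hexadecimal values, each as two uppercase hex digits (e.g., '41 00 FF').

After char 0 ('N'=13): chars_in_quartet=1 acc=0xD bytes_emitted=0
After char 1 ('8'=60): chars_in_quartet=2 acc=0x37C bytes_emitted=0
After char 2 ('G'=6): chars_in_quartet=3 acc=0xDF06 bytes_emitted=0
After char 3 ('p'=41): chars_in_quartet=4 acc=0x37C1A9 -> emit 37 C1 A9, reset; bytes_emitted=3
After char 4 ('j'=35): chars_in_quartet=1 acc=0x23 bytes_emitted=3
After char 5 ('P'=15): chars_in_quartet=2 acc=0x8CF bytes_emitted=3
After char 6 ('Q'=16): chars_in_quartet=3 acc=0x233D0 bytes_emitted=3
Padding '=': partial quartet acc=0x233D0 -> emit 8C F4; bytes_emitted=5

Answer: 37 C1 A9 8C F4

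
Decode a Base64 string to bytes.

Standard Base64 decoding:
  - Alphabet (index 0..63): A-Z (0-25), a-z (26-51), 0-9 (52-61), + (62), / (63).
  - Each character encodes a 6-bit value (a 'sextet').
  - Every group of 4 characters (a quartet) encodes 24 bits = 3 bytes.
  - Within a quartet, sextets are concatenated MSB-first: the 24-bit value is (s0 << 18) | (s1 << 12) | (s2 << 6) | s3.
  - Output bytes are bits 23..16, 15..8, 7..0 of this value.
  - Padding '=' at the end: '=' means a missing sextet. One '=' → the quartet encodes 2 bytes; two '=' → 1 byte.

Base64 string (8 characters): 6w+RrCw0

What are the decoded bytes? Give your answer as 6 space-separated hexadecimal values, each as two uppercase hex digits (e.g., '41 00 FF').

After char 0 ('6'=58): chars_in_quartet=1 acc=0x3A bytes_emitted=0
After char 1 ('w'=48): chars_in_quartet=2 acc=0xEB0 bytes_emitted=0
After char 2 ('+'=62): chars_in_quartet=3 acc=0x3AC3E bytes_emitted=0
After char 3 ('R'=17): chars_in_quartet=4 acc=0xEB0F91 -> emit EB 0F 91, reset; bytes_emitted=3
After char 4 ('r'=43): chars_in_quartet=1 acc=0x2B bytes_emitted=3
After char 5 ('C'=2): chars_in_quartet=2 acc=0xAC2 bytes_emitted=3
After char 6 ('w'=48): chars_in_quartet=3 acc=0x2B0B0 bytes_emitted=3
After char 7 ('0'=52): chars_in_quartet=4 acc=0xAC2C34 -> emit AC 2C 34, reset; bytes_emitted=6

Answer: EB 0F 91 AC 2C 34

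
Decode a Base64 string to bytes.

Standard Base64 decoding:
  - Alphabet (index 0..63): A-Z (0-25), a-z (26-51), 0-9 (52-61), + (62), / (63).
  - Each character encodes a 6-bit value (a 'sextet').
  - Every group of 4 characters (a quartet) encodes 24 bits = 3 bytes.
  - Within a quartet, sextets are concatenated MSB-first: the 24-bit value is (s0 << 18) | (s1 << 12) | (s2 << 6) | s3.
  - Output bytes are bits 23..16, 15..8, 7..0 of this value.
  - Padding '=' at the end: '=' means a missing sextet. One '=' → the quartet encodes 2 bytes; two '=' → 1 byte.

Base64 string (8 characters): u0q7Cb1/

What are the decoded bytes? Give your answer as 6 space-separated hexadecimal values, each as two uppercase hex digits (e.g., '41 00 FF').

After char 0 ('u'=46): chars_in_quartet=1 acc=0x2E bytes_emitted=0
After char 1 ('0'=52): chars_in_quartet=2 acc=0xBB4 bytes_emitted=0
After char 2 ('q'=42): chars_in_quartet=3 acc=0x2ED2A bytes_emitted=0
After char 3 ('7'=59): chars_in_quartet=4 acc=0xBB4ABB -> emit BB 4A BB, reset; bytes_emitted=3
After char 4 ('C'=2): chars_in_quartet=1 acc=0x2 bytes_emitted=3
After char 5 ('b'=27): chars_in_quartet=2 acc=0x9B bytes_emitted=3
After char 6 ('1'=53): chars_in_quartet=3 acc=0x26F5 bytes_emitted=3
After char 7 ('/'=63): chars_in_quartet=4 acc=0x9BD7F -> emit 09 BD 7F, reset; bytes_emitted=6

Answer: BB 4A BB 09 BD 7F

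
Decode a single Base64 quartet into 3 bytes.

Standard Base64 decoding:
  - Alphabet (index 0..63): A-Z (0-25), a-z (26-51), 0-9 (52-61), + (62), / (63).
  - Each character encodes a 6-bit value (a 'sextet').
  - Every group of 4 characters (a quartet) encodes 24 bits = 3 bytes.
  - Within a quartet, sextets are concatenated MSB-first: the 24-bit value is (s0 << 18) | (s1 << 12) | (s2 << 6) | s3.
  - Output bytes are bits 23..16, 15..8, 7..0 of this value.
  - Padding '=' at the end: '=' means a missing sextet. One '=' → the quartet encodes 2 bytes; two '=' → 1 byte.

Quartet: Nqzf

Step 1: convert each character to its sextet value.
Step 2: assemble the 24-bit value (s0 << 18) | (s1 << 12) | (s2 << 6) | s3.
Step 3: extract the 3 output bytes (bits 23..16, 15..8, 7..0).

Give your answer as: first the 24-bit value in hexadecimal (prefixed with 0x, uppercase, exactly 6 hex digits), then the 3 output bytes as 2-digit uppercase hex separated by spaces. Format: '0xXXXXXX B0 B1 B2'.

Sextets: N=13, q=42, z=51, f=31
24-bit: (13<<18) | (42<<12) | (51<<6) | 31
      = 0x340000 | 0x02A000 | 0x000CC0 | 0x00001F
      = 0x36ACDF
Bytes: (v>>16)&0xFF=36, (v>>8)&0xFF=AC, v&0xFF=DF

Answer: 0x36ACDF 36 AC DF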